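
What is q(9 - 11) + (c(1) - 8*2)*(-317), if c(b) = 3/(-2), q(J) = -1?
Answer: 11093/2 ≈ 5546.5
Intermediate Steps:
c(b) = -3/2 (c(b) = 3*(-½) = -3/2)
q(9 - 11) + (c(1) - 8*2)*(-317) = -1 + (-3/2 - 8*2)*(-317) = -1 + (-3/2 - 16)*(-317) = -1 - 35/2*(-317) = -1 + 11095/2 = 11093/2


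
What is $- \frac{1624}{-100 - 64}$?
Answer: $\frac{406}{41} \approx 9.9024$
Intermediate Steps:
$- \frac{1624}{-100 - 64} = - \frac{1624}{-164} = \left(-1624\right) \left(- \frac{1}{164}\right) = \frac{406}{41}$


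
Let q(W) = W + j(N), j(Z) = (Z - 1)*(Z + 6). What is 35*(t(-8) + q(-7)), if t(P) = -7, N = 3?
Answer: 140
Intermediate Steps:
j(Z) = (-1 + Z)*(6 + Z)
q(W) = 18 + W (q(W) = W + (-6 + 3**2 + 5*3) = W + (-6 + 9 + 15) = W + 18 = 18 + W)
35*(t(-8) + q(-7)) = 35*(-7 + (18 - 7)) = 35*(-7 + 11) = 35*4 = 140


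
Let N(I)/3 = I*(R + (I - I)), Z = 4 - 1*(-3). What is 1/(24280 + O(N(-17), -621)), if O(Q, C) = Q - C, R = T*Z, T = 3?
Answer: 1/23830 ≈ 4.1964e-5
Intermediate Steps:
Z = 7 (Z = 4 + 3 = 7)
R = 21 (R = 3*7 = 21)
N(I) = 63*I (N(I) = 3*(I*(21 + (I - I))) = 3*(I*(21 + 0)) = 3*(I*21) = 3*(21*I) = 63*I)
1/(24280 + O(N(-17), -621)) = 1/(24280 + (63*(-17) - 1*(-621))) = 1/(24280 + (-1071 + 621)) = 1/(24280 - 450) = 1/23830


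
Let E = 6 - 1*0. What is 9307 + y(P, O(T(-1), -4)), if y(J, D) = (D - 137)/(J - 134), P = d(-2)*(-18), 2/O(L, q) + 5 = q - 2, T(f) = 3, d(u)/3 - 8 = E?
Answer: 91117039/9790 ≈ 9307.2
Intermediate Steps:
E = 6 (E = 6 + 0 = 6)
d(u) = 42 (d(u) = 24 + 3*6 = 24 + 18 = 42)
O(L, q) = 2/(-7 + q) (O(L, q) = 2/(-5 + (q - 2)) = 2/(-5 + (-2 + q)) = 2/(-7 + q))
P = -756 (P = 42*(-18) = -756)
y(J, D) = (-137 + D)/(-134 + J)
9307 + y(P, O(T(-1), -4)) = 9307 + (-137 + 2/(-7 - 4))/(-134 - 756) = 9307 + (-137 + 2/(-11))/(-890) = 9307 - (-137 + 2*(-1/11))/890 = 9307 - (-137 - 2/11)/890 = 9307 - 1/890*(-1509/11) = 9307 + 1509/9790 = 91117039/9790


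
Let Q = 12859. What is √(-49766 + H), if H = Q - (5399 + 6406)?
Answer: 2*I*√12178 ≈ 220.71*I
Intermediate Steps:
H = 1054 (H = 12859 - (5399 + 6406) = 12859 - 1*11805 = 12859 - 11805 = 1054)
√(-49766 + H) = √(-49766 + 1054) = √(-48712) = 2*I*√12178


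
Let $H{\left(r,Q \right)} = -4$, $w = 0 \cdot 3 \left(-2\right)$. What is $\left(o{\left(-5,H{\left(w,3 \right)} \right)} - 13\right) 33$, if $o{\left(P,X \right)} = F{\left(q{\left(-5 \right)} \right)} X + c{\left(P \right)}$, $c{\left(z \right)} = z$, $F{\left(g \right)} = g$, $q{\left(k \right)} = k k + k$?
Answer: $-3234$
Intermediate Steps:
$w = 0$ ($w = 0 \left(-2\right) = 0$)
$q{\left(k \right)} = k + k^{2}$ ($q{\left(k \right)} = k^{2} + k = k + k^{2}$)
$o{\left(P,X \right)} = P + 20 X$ ($o{\left(P,X \right)} = - 5 \left(1 - 5\right) X + P = \left(-5\right) \left(-4\right) X + P = 20 X + P = P + 20 X$)
$\left(o{\left(-5,H{\left(w,3 \right)} \right)} - 13\right) 33 = \left(\left(-5 + 20 \left(-4\right)\right) - 13\right) 33 = \left(\left(-5 - 80\right) - 13\right) 33 = \left(-85 - 13\right) 33 = \left(-98\right) 33 = -3234$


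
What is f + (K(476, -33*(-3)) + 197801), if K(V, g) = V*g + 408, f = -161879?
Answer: 83454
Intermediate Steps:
K(V, g) = 408 + V*g
f + (K(476, -33*(-3)) + 197801) = -161879 + ((408 + 476*(-33*(-3))) + 197801) = -161879 + ((408 + 476*99) + 197801) = -161879 + ((408 + 47124) + 197801) = -161879 + (47532 + 197801) = -161879 + 245333 = 83454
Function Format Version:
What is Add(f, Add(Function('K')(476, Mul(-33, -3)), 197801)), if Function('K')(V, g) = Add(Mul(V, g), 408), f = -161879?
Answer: 83454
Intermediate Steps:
Function('K')(V, g) = Add(408, Mul(V, g))
Add(f, Add(Function('K')(476, Mul(-33, -3)), 197801)) = Add(-161879, Add(Add(408, Mul(476, Mul(-33, -3))), 197801)) = Add(-161879, Add(Add(408, Mul(476, 99)), 197801)) = Add(-161879, Add(Add(408, 47124), 197801)) = Add(-161879, Add(47532, 197801)) = Add(-161879, 245333) = 83454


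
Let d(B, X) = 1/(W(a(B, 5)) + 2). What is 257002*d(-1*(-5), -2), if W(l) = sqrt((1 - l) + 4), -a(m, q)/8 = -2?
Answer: 514004/15 - 257002*I*sqrt(11)/15 ≈ 34267.0 - 56825.0*I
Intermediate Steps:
a(m, q) = 16 (a(m, q) = -8*(-2) = 16)
W(l) = sqrt(5 - l)
d(B, X) = 1/(2 + I*sqrt(11)) (d(B, X) = 1/(sqrt(5 - 1*16) + 2) = 1/(sqrt(5 - 16) + 2) = 1/(sqrt(-11) + 2) = 1/(I*sqrt(11) + 2) = 1/(2 + I*sqrt(11)))
257002*d(-1*(-5), -2) = 257002*(2/15 - I*sqrt(11)/15) = 514004/15 - 257002*I*sqrt(11)/15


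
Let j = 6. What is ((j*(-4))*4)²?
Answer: 9216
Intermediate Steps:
((j*(-4))*4)² = ((6*(-4))*4)² = (-24*4)² = (-96)² = 9216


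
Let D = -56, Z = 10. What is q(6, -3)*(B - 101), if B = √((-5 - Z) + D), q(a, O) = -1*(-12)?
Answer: -1212 + 12*I*√71 ≈ -1212.0 + 101.11*I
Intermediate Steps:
q(a, O) = 12
B = I*√71 (B = √((-5 - 1*10) - 56) = √((-5 - 10) - 56) = √(-15 - 56) = √(-71) = I*√71 ≈ 8.4261*I)
q(6, -3)*(B - 101) = 12*(I*√71 - 101) = 12*(-101 + I*√71) = -1212 + 12*I*√71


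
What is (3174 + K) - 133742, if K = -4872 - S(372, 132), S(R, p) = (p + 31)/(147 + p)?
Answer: -37787923/279 ≈ -1.3544e+5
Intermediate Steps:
S(R, p) = (31 + p)/(147 + p)
K = -1359451/279 (K = -4872 - (31 + 132)/(147 + 132) = -4872 - 163/279 = -1359451/279 ≈ -4872.6)
(3174 + K) - 133742 = (3174 - 1359451/279) - 133742 = -473905/279 - 133742 = -37787923/279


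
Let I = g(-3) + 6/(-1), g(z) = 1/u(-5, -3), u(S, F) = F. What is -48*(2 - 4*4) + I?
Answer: 1997/3 ≈ 665.67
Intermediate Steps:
g(z) = -1/3 (g(z) = 1/(-3) = -1/3)
I = -19/3 (I = -1/3 + 6/(-1) = -1/3 - 1*6 = -1/3 - 6 = -19/3 ≈ -6.3333)
-48*(2 - 4*4) + I = -48*(2 - 4*4) - 19/3 = -48*(2 - 16) - 19/3 = -48*(-14) - 19/3 = 672 - 19/3 = 1997/3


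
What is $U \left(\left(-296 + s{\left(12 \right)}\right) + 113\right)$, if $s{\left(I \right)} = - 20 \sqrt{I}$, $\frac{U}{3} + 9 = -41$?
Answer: $27450 + 6000 \sqrt{3} \approx 37842.0$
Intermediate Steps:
$U = -150$ ($U = -27 + 3 \left(-41\right) = -27 - 123 = -150$)
$U \left(\left(-296 + s{\left(12 \right)}\right) + 113\right) = - 150 \left(\left(-296 - 20 \sqrt{12}\right) + 113\right) = - 150 \left(\left(-296 - 20 \cdot 2 \sqrt{3}\right) + 113\right) = - 150 \left(\left(-296 - 40 \sqrt{3}\right) + 113\right) = - 150 \left(-183 - 40 \sqrt{3}\right) = 27450 + 6000 \sqrt{3}$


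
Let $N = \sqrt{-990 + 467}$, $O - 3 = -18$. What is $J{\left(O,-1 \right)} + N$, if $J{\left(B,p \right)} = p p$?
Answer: $1 + i \sqrt{523} \approx 1.0 + 22.869 i$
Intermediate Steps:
$O = -15$ ($O = 3 - 18 = -15$)
$J{\left(B,p \right)} = p^{2}$
$N = i \sqrt{523}$ ($N = \sqrt{-523} = i \sqrt{523} \approx 22.869 i$)
$J{\left(O,-1 \right)} + N = \left(-1\right)^{2} + i \sqrt{523} = 1 + i \sqrt{523}$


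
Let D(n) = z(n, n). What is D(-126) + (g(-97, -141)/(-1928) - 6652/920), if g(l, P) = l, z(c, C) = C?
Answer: -29528697/221720 ≈ -133.18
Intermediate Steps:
D(n) = n
D(-126) + (g(-97, -141)/(-1928) - 6652/920) = -126 + (-97/(-1928) - 6652/920) = -126 + (-97*(-1/1928) - 6652*1/920) = -126 + (97/1928 - 1663/230) = -126 - 1591977/221720 = -29528697/221720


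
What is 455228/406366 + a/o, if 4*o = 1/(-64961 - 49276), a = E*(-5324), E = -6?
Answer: -2965810827593282/203183 ≈ -1.4597e+10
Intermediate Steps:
a = 31944 (a = -6*(-5324) = 31944)
o = -1/456948 (o = 1/(4*(-64961 - 49276)) = (1/4)/(-114237) = (1/4)*(-1/114237) = -1/456948 ≈ -2.1884e-6)
455228/406366 + a/o = 455228/406366 + 31944/(-1/456948) = 455228*(1/406366) + 31944*(-456948) = 227614/203183 - 14596746912 = -2965810827593282/203183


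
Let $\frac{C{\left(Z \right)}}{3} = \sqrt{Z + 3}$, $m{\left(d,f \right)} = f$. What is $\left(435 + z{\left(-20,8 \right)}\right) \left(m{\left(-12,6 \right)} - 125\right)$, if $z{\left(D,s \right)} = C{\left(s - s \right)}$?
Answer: $-51765 - 357 \sqrt{3} \approx -52383.0$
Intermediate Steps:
$C{\left(Z \right)} = 3 \sqrt{3 + Z}$ ($C{\left(Z \right)} = 3 \sqrt{Z + 3} = 3 \sqrt{3 + Z}$)
$z{\left(D,s \right)} = 3 \sqrt{3}$ ($z{\left(D,s \right)} = 3 \sqrt{3 + \left(s - s\right)} = 3 \sqrt{3 + 0} = 3 \sqrt{3}$)
$\left(435 + z{\left(-20,8 \right)}\right) \left(m{\left(-12,6 \right)} - 125\right) = \left(435 + 3 \sqrt{3}\right) \left(6 - 125\right) = \left(435 + 3 \sqrt{3}\right) \left(-119\right) = -51765 - 357 \sqrt{3}$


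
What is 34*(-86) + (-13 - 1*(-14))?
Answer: -2923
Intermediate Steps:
34*(-86) + (-13 - 1*(-14)) = -2924 + (-13 + 14) = -2924 + 1 = -2923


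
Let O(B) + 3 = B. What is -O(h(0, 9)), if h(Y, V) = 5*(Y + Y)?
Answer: 3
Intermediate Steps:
h(Y, V) = 10*Y (h(Y, V) = 5*(2*Y) = 10*Y)
O(B) = -3 + B
-O(h(0, 9)) = -(-3 + 10*0) = -(-3 + 0) = -1*(-3) = 3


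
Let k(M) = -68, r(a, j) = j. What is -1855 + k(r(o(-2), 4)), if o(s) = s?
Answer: -1923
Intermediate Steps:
-1855 + k(r(o(-2), 4)) = -1855 - 68 = -1923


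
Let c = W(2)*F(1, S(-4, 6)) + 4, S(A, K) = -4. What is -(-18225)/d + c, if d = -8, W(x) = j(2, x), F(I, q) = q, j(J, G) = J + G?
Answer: -18321/8 ≈ -2290.1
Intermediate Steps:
j(J, G) = G + J
W(x) = 2 + x (W(x) = x + 2 = 2 + x)
c = -12 (c = (2 + 2)*(-4) + 4 = 4*(-4) + 4 = -16 + 4 = -12)
-(-18225)/d + c = -(-18225)/(-8) - 12 = -(-18225)*(-1)/8 - 12 = -135*135/8 - 12 = -18225/8 - 12 = -18321/8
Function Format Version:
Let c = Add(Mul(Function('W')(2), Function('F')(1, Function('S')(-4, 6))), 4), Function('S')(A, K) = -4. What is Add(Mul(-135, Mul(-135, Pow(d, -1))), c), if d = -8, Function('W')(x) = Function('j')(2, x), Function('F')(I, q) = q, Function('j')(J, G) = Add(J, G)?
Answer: Rational(-18321, 8) ≈ -2290.1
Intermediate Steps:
Function('j')(J, G) = Add(G, J)
Function('W')(x) = Add(2, x) (Function('W')(x) = Add(x, 2) = Add(2, x))
c = -12 (c = Add(Mul(Add(2, 2), -4), 4) = Add(Mul(4, -4), 4) = Add(-16, 4) = -12)
Add(Mul(-135, Mul(-135, Pow(d, -1))), c) = Add(Mul(-135, Mul(-135, Pow(-8, -1))), -12) = Add(Mul(-135, Mul(-135, Rational(-1, 8))), -12) = Add(Mul(-135, Rational(135, 8)), -12) = Add(Rational(-18225, 8), -12) = Rational(-18321, 8)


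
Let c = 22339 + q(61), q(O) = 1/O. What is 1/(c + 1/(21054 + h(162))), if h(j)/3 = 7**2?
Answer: 1293261/28890178741 ≈ 4.4765e-5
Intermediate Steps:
h(j) = 147 (h(j) = 3*7**2 = 3*49 = 147)
c = 1362680/61 (c = 22339 + 1/61 = 1362680/61 ≈ 22339.)
1/(c + 1/(21054 + h(162))) = 1/(1362680/61 + 1/(21054 + 147)) = 1/(1362680/61 + 1/21201) = 1/(28890178741/1293261) = 1293261/28890178741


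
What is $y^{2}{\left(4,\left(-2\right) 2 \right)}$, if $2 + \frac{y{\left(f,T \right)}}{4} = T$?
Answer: $576$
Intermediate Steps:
$y{\left(f,T \right)} = -8 + 4 T$
$y^{2}{\left(4,\left(-2\right) 2 \right)} = \left(-8 + 4 \left(\left(-2\right) 2\right)\right)^{2} = \left(-8 + 4 \left(-4\right)\right)^{2} = \left(-8 - 16\right)^{2} = \left(-24\right)^{2} = 576$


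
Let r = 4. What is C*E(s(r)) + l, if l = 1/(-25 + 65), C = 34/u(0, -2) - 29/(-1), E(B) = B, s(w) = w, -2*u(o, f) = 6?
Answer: 8483/120 ≈ 70.692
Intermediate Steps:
u(o, f) = -3 (u(o, f) = -½*6 = -3)
C = 53/3 (C = 34/(-3) - 29/(-1) = 34*(-⅓) - 29*(-1) = -34/3 + 29 = 53/3 ≈ 17.667)
l = 1/40 ≈ 0.025000
C*E(s(r)) + l = (53/3)*4 + 1/40 = 212/3 + 1/40 = 8483/120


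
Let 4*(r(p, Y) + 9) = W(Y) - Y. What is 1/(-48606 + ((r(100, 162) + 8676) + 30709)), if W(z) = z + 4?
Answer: -1/9229 ≈ -0.00010835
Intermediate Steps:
W(z) = 4 + z
r(p, Y) = -8 (r(p, Y) = -9 + ((4 + Y) - Y)/4 = -9 + (¼)*4 = -9 + 1 = -8)
1/(-48606 + ((r(100, 162) + 8676) + 30709)) = 1/(-48606 + ((-8 + 8676) + 30709)) = 1/(-48606 + (8668 + 30709)) = 1/(-48606 + 39377) = 1/(-9229) = -1/9229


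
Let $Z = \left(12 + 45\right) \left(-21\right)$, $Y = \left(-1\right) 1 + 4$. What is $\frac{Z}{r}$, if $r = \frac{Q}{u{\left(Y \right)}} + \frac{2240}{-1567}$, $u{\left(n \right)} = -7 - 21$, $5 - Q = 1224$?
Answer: $- \frac{52519572}{1847453} \approx -28.428$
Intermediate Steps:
$Q = -1219$ ($Q = 5 - 1224 = -1219$)
$Y = 3$ ($Y = -1 + 4 = 3$)
$u{\left(n \right)} = -28$
$Z = -1197$ ($Z = 57 \left(-21\right) = -1197$)
$r = \frac{1847453}{43876}$ ($r = - \frac{1219}{-28} + \frac{2240}{-1567} = \left(-1219\right) \left(- \frac{1}{28}\right) + 2240 \left(- \frac{1}{1567}\right) = \frac{1219}{28} - \frac{2240}{1567} = \frac{1847453}{43876} \approx 42.106$)
$\frac{Z}{r} = - \frac{1197}{\frac{1847453}{43876}} = \left(-1197\right) \frac{43876}{1847453} = - \frac{52519572}{1847453}$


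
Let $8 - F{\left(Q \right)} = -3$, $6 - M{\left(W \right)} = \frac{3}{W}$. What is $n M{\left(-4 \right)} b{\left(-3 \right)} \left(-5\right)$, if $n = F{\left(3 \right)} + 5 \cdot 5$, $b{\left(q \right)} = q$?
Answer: $3645$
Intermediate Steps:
$M{\left(W \right)} = 6 - \frac{3}{W}$
$F{\left(Q \right)} = 11$ ($F{\left(Q \right)} = 8 - -3 = 8 + 3 = 11$)
$n = 36$ ($n = 11 + 5 \cdot 5 = 11 + 25 = 36$)
$n M{\left(-4 \right)} b{\left(-3 \right)} \left(-5\right) = 36 \left(6 - \frac{3}{-4}\right) \left(-3\right) \left(-5\right) = 36 \left(6 - - \frac{3}{4}\right) \left(-3\right) \left(-5\right) = 36 \left(6 + \frac{3}{4}\right) \left(-3\right) \left(-5\right) = 36 \cdot \frac{27}{4} \left(-3\right) \left(-5\right) = 36 \left(\left(- \frac{81}{4}\right) \left(-5\right)\right) = 36 \cdot \frac{405}{4} = 3645$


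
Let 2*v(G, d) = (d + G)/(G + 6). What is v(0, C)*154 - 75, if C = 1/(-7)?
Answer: -461/6 ≈ -76.833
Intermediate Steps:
C = -⅐ ≈ -0.14286
v(G, d) = (G + d)/(2*(6 + G)) (v(G, d) = ((d + G)/(G + 6))/2 = ((G + d)/(6 + G))/2 = (G + d)/(2*(6 + G)))
v(0, C)*154 - 75 = ((0 - ⅐)/(2*(6 + 0)))*154 - 75 = ((½)*(-⅐)/6)*154 - 75 = ((½)*(⅙)*(-⅐))*154 - 75 = -1/84*154 - 75 = -11/6 - 75 = -461/6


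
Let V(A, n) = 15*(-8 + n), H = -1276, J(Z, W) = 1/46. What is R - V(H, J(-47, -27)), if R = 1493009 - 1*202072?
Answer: 59388607/46 ≈ 1.2911e+6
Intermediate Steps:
J(Z, W) = 1/46
V(A, n) = -120 + 15*n
R = 1290937 (R = 1493009 - 202072 = 1290937)
R - V(H, J(-47, -27)) = 1290937 - (-120 + 15*(1/46)) = 1290937 - (-120 + 15/46) = 1290937 - 1*(-5505/46) = 1290937 + 5505/46 = 59388607/46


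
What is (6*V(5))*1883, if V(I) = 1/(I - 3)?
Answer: 5649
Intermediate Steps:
V(I) = 1/(-3 + I)
(6*V(5))*1883 = (6/(-3 + 5))*1883 = (6/2)*1883 = (6*(½))*1883 = 3*1883 = 5649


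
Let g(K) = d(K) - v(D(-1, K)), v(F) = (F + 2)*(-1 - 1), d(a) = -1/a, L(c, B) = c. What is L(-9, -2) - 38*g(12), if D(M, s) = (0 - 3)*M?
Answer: -2315/6 ≈ -385.83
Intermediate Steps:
D(M, s) = -3*M
v(F) = -4 - 2*F (v(F) = (2 + F)*(-2) = -4 - 2*F)
g(K) = 10 - 1/K (g(K) = -1/K - (-4 - (-6)*(-1)) = -1/K - (-4 - 2*3) = -1/K - (-4 - 6) = -1/K - 1*(-10) = -1/K + 10 = 10 - 1/K)
L(-9, -2) - 38*g(12) = -9 - 38*(10 - 1/12) = -9 - 38*119/12 = -9 - 2261/6 = -2315/6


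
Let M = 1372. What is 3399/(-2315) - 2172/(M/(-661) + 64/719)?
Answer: 596619646296/546434915 ≈ 1091.8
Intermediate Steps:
3399/(-2315) - 2172/(M/(-661) + 64/719) = 3399/(-2315) - 2172/(1372/(-661) + 64/719) = 3399*(-1/2315) - 2172/(1372*(-1/661) + 64*(1/719)) = -3399/2315 - 2172/(-1372/661 + 64/719) = -3399/2315 - 2172/(-944164/475259) = -3399/2315 - 2172*(-475259/944164) = -3399/2315 + 258065637/236041 = 596619646296/546434915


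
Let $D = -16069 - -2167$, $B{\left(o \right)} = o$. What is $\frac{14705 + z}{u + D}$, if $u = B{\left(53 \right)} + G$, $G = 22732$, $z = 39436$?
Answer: $\frac{18047}{2961} \approx 6.0949$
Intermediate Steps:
$D = -13902$ ($D = -16069 + 2167 = -13902$)
$u = 22785$ ($u = 53 + 22732 = 22785$)
$\frac{14705 + z}{u + D} = \frac{14705 + 39436}{22785 - 13902} = \frac{54141}{8883} = 54141 \cdot \frac{1}{8883} = \frac{18047}{2961}$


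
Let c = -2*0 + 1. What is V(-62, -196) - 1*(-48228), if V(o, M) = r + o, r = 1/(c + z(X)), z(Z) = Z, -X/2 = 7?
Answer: 626157/13 ≈ 48166.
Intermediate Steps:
X = -14 (X = -2*7 = -14)
c = 1 (c = 0 + 1 = 1)
r = -1/13 (r = 1/(1 - 14) = 1/(-13) = -1/13 ≈ -0.076923)
V(o, M) = -1/13 + o
V(-62, -196) - 1*(-48228) = (-1/13 - 62) - 1*(-48228) = -807/13 + 48228 = 626157/13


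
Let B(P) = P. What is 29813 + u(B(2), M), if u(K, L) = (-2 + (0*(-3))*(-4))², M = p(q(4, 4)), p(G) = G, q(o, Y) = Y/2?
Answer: 29817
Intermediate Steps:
q(o, Y) = Y/2 (q(o, Y) = Y*(½) = Y/2)
M = 2 (M = (½)*4 = 2)
u(K, L) = 4 (u(K, L) = (-2 + 0*(-4))² = (-2 + 0)² = (-2)² = 4)
29813 + u(B(2), M) = 29813 + 4 = 29817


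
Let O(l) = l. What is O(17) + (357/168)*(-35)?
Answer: -459/8 ≈ -57.375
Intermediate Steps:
O(17) + (357/168)*(-35) = 17 + (357/168)*(-35) = 17 + (357*(1/168))*(-35) = 17 + (17/8)*(-35) = 17 - 595/8 = -459/8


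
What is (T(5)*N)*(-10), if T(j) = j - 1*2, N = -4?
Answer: 120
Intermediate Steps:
T(j) = -2 + j (T(j) = j - 2 = -2 + j)
(T(5)*N)*(-10) = ((-2 + 5)*(-4))*(-10) = (3*(-4))*(-10) = -12*(-10) = 120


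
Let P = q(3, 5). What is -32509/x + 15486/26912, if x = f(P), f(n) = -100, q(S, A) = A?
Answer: 3777719/11600 ≈ 325.67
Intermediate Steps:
P = 5
x = -100
-32509/x + 15486/26912 = -32509/(-100) + 15486/26912 = -32509*(-1/100) + 15486*(1/26912) = 32509/100 + 267/464 = 3777719/11600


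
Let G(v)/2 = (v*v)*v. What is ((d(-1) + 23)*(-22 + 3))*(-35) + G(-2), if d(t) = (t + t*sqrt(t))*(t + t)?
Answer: 16609 + 1330*I ≈ 16609.0 + 1330.0*I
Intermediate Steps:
d(t) = 2*t*(t + t**(3/2)) (d(t) = (t + t**(3/2))*(2*t) = 2*t*(t + t**(3/2)))
G(v) = 2*v**3 (G(v) = 2*((v*v)*v) = 2*(v**2*v) = 2*v**3)
((d(-1) + 23)*(-22 + 3))*(-35) + G(-2) = (((2*(-1)**2 + 2*(-1)**(5/2)) + 23)*(-22 + 3))*(-35) + 2*(-2)**3 = (((2*1 + 2*I) + 23)*(-19))*(-35) + 2*(-8) = (((2 + 2*I) + 23)*(-19))*(-35) - 16 = ((25 + 2*I)*(-19))*(-35) - 16 = (-475 - 38*I)*(-35) - 16 = (16625 + 1330*I) - 16 = 16609 + 1330*I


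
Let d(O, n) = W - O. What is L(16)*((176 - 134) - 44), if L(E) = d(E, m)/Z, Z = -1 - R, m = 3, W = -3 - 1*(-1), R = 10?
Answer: -36/11 ≈ -3.2727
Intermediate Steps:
W = -2 (W = -3 + 1 = -2)
d(O, n) = -2 - O
Z = -11 (Z = -1 - 1*10 = -1 - 10 = -11)
L(E) = 2/11 + E/11 (L(E) = (-2 - E)/(-11) = (-2 - E)*(-1/11) = 2/11 + E/11)
L(16)*((176 - 134) - 44) = (2/11 + (1/11)*16)*((176 - 134) - 44) = (2/11 + 16/11)*(42 - 44) = (18/11)*(-2) = -36/11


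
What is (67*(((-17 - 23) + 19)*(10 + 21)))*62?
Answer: -2704254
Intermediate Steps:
(67*(((-17 - 23) + 19)*(10 + 21)))*62 = (67*((-40 + 19)*31))*62 = (67*(-21*31))*62 = (67*(-651))*62 = -43617*62 = -2704254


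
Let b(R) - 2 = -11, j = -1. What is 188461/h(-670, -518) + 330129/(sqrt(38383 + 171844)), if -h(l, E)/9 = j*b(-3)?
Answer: -188461/81 + 330129*sqrt(210227)/210227 ≈ -1606.7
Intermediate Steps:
b(R) = -9 (b(R) = 2 - 11 = -9)
h(l, E) = -81 (h(l, E) = -(-9)*(-9) = -9*9 = -81)
188461/h(-670, -518) + 330129/(sqrt(38383 + 171844)) = 188461/(-81) + 330129/(sqrt(38383 + 171844)) = 188461*(-1/81) + 330129/(sqrt(210227)) = -188461/81 + 330129*(sqrt(210227)/210227) = -188461/81 + 330129*sqrt(210227)/210227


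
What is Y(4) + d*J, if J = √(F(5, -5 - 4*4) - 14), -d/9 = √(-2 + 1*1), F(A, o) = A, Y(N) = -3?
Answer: 24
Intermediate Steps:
d = -9*I (d = -9*√(-2 + 1*1) = -9*√(-2 + 1) = -9*I ≈ -9.0*I)
J = 3*I (J = √(5 - 14) = √(-9) = 3*I ≈ 3.0*I)
Y(4) + d*J = -3 + (-9*I)*(3*I) = -3 + 27 = 24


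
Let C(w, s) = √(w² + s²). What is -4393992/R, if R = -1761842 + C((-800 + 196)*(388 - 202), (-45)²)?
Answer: 7741519653264/3091461958003 + 171365688*√8300641/3091461958003 ≈ 2.6639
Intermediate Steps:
C(w, s) = √(s² + w²)
R = -1761842 + 39*√8300641 (R = -1761842 + √(((-45)²)² + ((-800 + 196)*(388 - 202))²) = -1761842 + √(2025² + (-604*186)²) = -1761842 + √(4100625 + (-112344)²) = -1761842 + √(4100625 + 12621174336) = -1761842 + √12625274961 = -1761842 + 39*√8300641 ≈ -1.6495e+6)
-4393992/R = -4393992/(-1761842 + 39*√8300641)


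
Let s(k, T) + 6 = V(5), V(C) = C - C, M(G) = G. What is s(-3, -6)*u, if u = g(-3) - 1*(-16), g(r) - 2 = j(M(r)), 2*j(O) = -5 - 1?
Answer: -90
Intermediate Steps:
V(C) = 0
j(O) = -3 (j(O) = (-5 - 1)/2 = (1/2)*(-6) = -3)
g(r) = -1 (g(r) = 2 - 3 = -1)
s(k, T) = -6 (s(k, T) = -6 + 0 = -6)
u = 15 (u = -1 - 1*(-16) = -1 + 16 = 15)
s(-3, -6)*u = -6*15 = -90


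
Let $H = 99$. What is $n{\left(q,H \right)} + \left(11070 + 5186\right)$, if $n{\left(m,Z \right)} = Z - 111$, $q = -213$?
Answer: $16244$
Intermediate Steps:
$n{\left(m,Z \right)} = -111 + Z$
$n{\left(q,H \right)} + \left(11070 + 5186\right) = \left(-111 + 99\right) + \left(11070 + 5186\right) = -12 + 16256 = 16244$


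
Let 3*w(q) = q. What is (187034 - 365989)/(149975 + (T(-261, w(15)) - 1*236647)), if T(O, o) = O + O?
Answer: 178955/87194 ≈ 2.0524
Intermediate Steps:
w(q) = q/3
T(O, o) = 2*O
(187034 - 365989)/(149975 + (T(-261, w(15)) - 1*236647)) = (187034 - 365989)/(149975 + (2*(-261) - 1*236647)) = -178955/(149975 + (-522 - 236647)) = -178955/(149975 - 237169) = -178955/(-87194) = -178955*(-1/87194) = 178955/87194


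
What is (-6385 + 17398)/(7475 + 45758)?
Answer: 11013/53233 ≈ 0.20688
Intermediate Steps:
(-6385 + 17398)/(7475 + 45758) = 11013/53233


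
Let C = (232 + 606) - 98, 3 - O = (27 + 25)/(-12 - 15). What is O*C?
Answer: 98420/27 ≈ 3645.2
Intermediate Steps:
O = 133/27 (O = 3 - (27 + 25)/(-12 - 15) = 3 - 52/(-27) = 3 - 52*(-1)/27 = 3 - 1*(-52/27) = 3 + 52/27 = 133/27 ≈ 4.9259)
C = 740 (C = 838 - 98 = 740)
O*C = (133/27)*740 = 98420/27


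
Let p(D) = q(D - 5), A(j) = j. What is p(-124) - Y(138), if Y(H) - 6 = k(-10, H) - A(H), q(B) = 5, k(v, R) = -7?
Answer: 144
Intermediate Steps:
p(D) = 5
Y(H) = -1 - H (Y(H) = 6 + (-7 - H) = -1 - H)
p(-124) - Y(138) = 5 - (-1 - 1*138) = 5 - (-1 - 138) = 5 - 1*(-139) = 5 + 139 = 144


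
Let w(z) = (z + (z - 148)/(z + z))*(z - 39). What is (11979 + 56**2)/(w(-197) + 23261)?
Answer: 2977655/13700631 ≈ 0.21734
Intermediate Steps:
w(z) = (-39 + z)*(z + (-148 + z)/(2*z)) (w(z) = (z + (-148 + z)/((2*z)))*(-39 + z) = (z + (-148 + z)*(1/(2*z)))*(-39 + z) = (z + (-148 + z)/(2*z))*(-39 + z) = (-39 + z)*(z + (-148 + z)/(2*z)))
(11979 + 56**2)/(w(-197) + 23261) = (11979 + 56**2)/((-187/2 + (-197)**2 + 2886/(-197) - 77/2*(-197)) + 23261) = (11979 + 3136)/((-187/2 + 38809 + 2886*(-1/197) + 15169/2) + 23261) = 15115/((-187/2 + 38809 - 2886/197 + 15169/2) + 23261) = 15115/(9118214/197 + 23261) = 15115/(13700631/197) = 15115*(197/13700631) = 2977655/13700631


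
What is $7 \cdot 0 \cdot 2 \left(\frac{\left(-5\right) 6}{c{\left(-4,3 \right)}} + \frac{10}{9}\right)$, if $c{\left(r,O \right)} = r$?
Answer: $0$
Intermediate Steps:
$7 \cdot 0 \cdot 2 \left(\frac{\left(-5\right) 6}{c{\left(-4,3 \right)}} + \frac{10}{9}\right) = 7 \cdot 0 \cdot 2 \left(\frac{\left(-5\right) 6}{-4} + \frac{10}{9}\right) = 0 \cdot 2 \left(\left(-30\right) \left(- \frac{1}{4}\right) + 10 \cdot \frac{1}{9}\right) = 0 \left(\frac{15}{2} + \frac{10}{9}\right) = 0 \cdot \frac{155}{18} = 0$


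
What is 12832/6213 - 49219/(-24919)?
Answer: 625558255/154821747 ≈ 4.0405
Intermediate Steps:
12832/6213 - 49219/(-24919) = 12832*(1/6213) - 49219*(-1/24919) = 12832/6213 + 49219/24919 = 625558255/154821747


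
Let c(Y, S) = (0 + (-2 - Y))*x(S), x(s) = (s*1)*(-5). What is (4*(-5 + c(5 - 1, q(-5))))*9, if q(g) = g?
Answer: -5580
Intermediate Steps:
x(s) = -5*s (x(s) = s*(-5) = -5*s)
c(Y, S) = -5*S*(-2 - Y) (c(Y, S) = (0 + (-2 - Y))*(-5*S) = (-2 - Y)*(-5*S) = -5*S*(-2 - Y))
(4*(-5 + c(5 - 1, q(-5))))*9 = (4*(-5 + 5*(-5)*(2 + (5 - 1))))*9 = (4*(-5 + 5*(-5)*(2 + 4)))*9 = (4*(-5 + 5*(-5)*6))*9 = (4*(-5 - 150))*9 = (4*(-155))*9 = -620*9 = -5580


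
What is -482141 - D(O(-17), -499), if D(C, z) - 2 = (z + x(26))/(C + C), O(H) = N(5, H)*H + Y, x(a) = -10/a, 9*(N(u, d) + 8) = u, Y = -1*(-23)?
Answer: -4218254500/8749 ≈ -4.8214e+5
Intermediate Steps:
Y = 23
N(u, d) = -8 + u/9
O(H) = 23 - 67*H/9 (O(H) = (-8 + (1/9)*5)*H + 23 = (-8 + 5/9)*H + 23 = -67*H/9 + 23 = 23 - 67*H/9)
D(C, z) = 2 + (-5/13 + z)/(2*C) (D(C, z) = 2 + (z - 10/26)/(C + C) = 2 + (z - 10*1/26)/((2*C)) = 2 + (z - 5/13)*(1/(2*C)) = 2 + (-5/13 + z)*(1/(2*C)) = 2 + (-5/13 + z)/(2*C))
-482141 - D(O(-17), -499) = -482141 - (-5 + 13*(-499) + 52*(23 - 67/9*(-17)))/(26*(23 - 67/9*(-17))) = -482141 - (-5 - 6487 + 52*(23 + 1139/9))/(26*(23 + 1139/9)) = -482141 - (-5 - 6487 + 52*(1346/9))/(26*1346/9) = -482141 - 9*(-5 - 6487 + 69992/9)/(26*1346) = -482141 - 9*11564/(26*1346*9) = -482141 - 1*2891/8749 = -482141 - 2891/8749 = -4218254500/8749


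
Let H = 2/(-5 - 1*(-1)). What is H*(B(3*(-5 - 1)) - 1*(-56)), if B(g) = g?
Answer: -19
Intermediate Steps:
H = -½ (H = 2/(-5 + 1) = 2/(-4) = 2*(-¼) = -½ ≈ -0.50000)
H*(B(3*(-5 - 1)) - 1*(-56)) = -(3*(-5 - 1) - 1*(-56))/2 = -(3*(-6) + 56)/2 = -(-18 + 56)/2 = -½*38 = -19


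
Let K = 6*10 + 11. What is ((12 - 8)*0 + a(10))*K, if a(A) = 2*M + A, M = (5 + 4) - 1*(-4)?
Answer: 2556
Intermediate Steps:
M = 13 (M = 9 + 4 = 13)
a(A) = 26 + A (a(A) = 2*13 + A = 26 + A)
K = 71 (K = 60 + 11 = 71)
((12 - 8)*0 + a(10))*K = ((12 - 8)*0 + (26 + 10))*71 = (4*0 + 36)*71 = (0 + 36)*71 = 36*71 = 2556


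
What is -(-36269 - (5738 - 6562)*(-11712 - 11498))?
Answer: 19161309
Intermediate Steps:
-(-36269 - (5738 - 6562)*(-11712 - 11498)) = -(-36269 - (-824)*(-23210)) = -(-36269 - 1*19125040) = -(-36269 - 19125040) = -1*(-19161309) = 19161309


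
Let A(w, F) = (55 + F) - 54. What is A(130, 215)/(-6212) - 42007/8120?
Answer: -9382193/1801480 ≈ -5.2080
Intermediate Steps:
A(w, F) = 1 + F
A(130, 215)/(-6212) - 42007/8120 = (1 + 215)/(-6212) - 42007/8120 = 216*(-1/6212) - 42007*1/8120 = -54/1553 - 6001/1160 = -9382193/1801480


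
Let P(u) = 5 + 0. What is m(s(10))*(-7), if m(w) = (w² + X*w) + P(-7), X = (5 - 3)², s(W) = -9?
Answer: -350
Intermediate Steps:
P(u) = 5
X = 4 (X = 2² = 4)
m(w) = 5 + w² + 4*w (m(w) = (w² + 4*w) + 5 = 5 + w² + 4*w)
m(s(10))*(-7) = (5 + (-9)² + 4*(-9))*(-7) = (5 + 81 - 36)*(-7) = 50*(-7) = -350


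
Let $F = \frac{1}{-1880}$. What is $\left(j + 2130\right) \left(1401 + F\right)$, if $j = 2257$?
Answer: $\frac{11554827173}{1880} \approx 6.1462 \cdot 10^{6}$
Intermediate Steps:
$F = - \frac{1}{1880} \approx -0.00053191$
$\left(j + 2130\right) \left(1401 + F\right) = \left(2257 + 2130\right) \left(1401 - \frac{1}{1880}\right) = 4387 \cdot \frac{2633879}{1880} = \frac{11554827173}{1880}$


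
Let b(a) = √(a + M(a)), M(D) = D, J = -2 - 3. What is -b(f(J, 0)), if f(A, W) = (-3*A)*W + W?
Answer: 0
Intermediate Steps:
J = -5
f(A, W) = W - 3*A*W (f(A, W) = -3*A*W + W = W - 3*A*W)
b(a) = √2*√a (b(a) = √(a + a) = √(2*a) = √2*√a)
-b(f(J, 0)) = -√2*√(0*(1 - 3*(-5))) = -√2*√(0*(1 + 15)) = -√2*√(0*16) = -√2*√0 = -√2*0 = -1*0 = 0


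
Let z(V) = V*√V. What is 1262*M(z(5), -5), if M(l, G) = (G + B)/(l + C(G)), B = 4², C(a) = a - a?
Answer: 13882*√5/25 ≈ 1241.6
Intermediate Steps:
C(a) = 0
z(V) = V^(3/2)
B = 16
M(l, G) = (16 + G)/l (M(l, G) = (G + 16)/(l + 0) = (16 + G)/l)
1262*M(z(5), -5) = 1262*((16 - 5)/(5^(3/2))) = 1262*(11/(5*√5)) = 1262*((√5/25)*11) = 1262*(11*√5/25) = 13882*√5/25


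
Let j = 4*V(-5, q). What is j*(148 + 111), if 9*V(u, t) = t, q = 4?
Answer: 4144/9 ≈ 460.44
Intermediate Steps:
V(u, t) = t/9
j = 16/9 (j = 4*((⅑)*4) = 4*(4/9) = 16/9 ≈ 1.7778)
j*(148 + 111) = 16*(148 + 111)/9 = (16/9)*259 = 4144/9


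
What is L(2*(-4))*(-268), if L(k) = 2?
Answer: -536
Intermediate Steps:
L(2*(-4))*(-268) = 2*(-268) = -536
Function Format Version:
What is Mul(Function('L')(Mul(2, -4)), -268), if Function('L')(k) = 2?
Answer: -536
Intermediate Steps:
Mul(Function('L')(Mul(2, -4)), -268) = Mul(2, -268) = -536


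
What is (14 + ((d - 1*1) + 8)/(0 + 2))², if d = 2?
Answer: 1369/4 ≈ 342.25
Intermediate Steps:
(14 + ((d - 1*1) + 8)/(0 + 2))² = (14 + ((2 - 1*1) + 8)/(0 + 2))² = (14 + ((2 - 1) + 8)/2)² = (14 + (1 + 8)*(½))² = (14 + 9*(½))² = (14 + 9/2)² = (37/2)² = 1369/4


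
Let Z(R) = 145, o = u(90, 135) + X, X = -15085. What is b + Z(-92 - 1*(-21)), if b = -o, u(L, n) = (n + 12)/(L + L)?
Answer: 913751/60 ≈ 15229.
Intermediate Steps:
u(L, n) = (12 + n)/(2*L) (u(L, n) = (12 + n)/((2*L)) = (12 + n)*(1/(2*L)) = (12 + n)/(2*L))
o = -905051/60 (o = (1/2)*(12 + 135)/90 - 15085 = (1/2)*(1/90)*147 - 15085 = 49/60 - 15085 = -905051/60 ≈ -15084.)
b = 905051/60 (b = -1*(-905051/60) = 905051/60 ≈ 15084.)
b + Z(-92 - 1*(-21)) = 905051/60 + 145 = 913751/60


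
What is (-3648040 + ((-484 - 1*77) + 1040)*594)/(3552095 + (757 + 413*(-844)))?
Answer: -1681757/1602140 ≈ -1.0497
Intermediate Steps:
(-3648040 + ((-484 - 1*77) + 1040)*594)/(3552095 + (757 + 413*(-844))) = (-3648040 + ((-484 - 77) + 1040)*594)/(3552095 + (757 - 348572)) = (-3648040 + (-561 + 1040)*594)/(3552095 - 347815) = (-3648040 + 479*594)/3204280 = (-3648040 + 284526)*(1/3204280) = -3363514*1/3204280 = -1681757/1602140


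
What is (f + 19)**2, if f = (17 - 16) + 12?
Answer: 1024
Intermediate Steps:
f = 13 (f = 1 + 12 = 13)
(f + 19)**2 = (13 + 19)**2 = 32**2 = 1024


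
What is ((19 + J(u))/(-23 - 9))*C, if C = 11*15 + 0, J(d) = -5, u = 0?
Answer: -1155/16 ≈ -72.188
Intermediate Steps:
C = 165 (C = 165 + 0 = 165)
((19 + J(u))/(-23 - 9))*C = ((19 - 5)/(-23 - 9))*165 = (14/(-32))*165 = (14*(-1/32))*165 = -7/16*165 = -1155/16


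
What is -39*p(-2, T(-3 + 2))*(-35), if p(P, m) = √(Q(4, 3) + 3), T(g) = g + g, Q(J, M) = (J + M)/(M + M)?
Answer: 2275*√6/2 ≈ 2786.3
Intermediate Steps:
Q(J, M) = (J + M)/(2*M) (Q(J, M) = (J + M)/((2*M)) = (J + M)*(1/(2*M)) = (J + M)/(2*M))
T(g) = 2*g
p(P, m) = 5*√6/6 (p(P, m) = √((½)*(4 + 3)/3 + 3) = √((½)*(⅓)*7 + 3) = √(7/6 + 3) = √(25/6) = 5*√6/6)
-39*p(-2, T(-3 + 2))*(-35) = -65*√6/2*(-35) = 2275*√6/2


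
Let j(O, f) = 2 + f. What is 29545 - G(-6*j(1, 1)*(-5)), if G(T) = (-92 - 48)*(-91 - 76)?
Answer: 6165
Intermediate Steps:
G(T) = 23380 (G(T) = -140*(-167) = 23380)
29545 - G(-6*j(1, 1)*(-5)) = 29545 - 1*23380 = 29545 - 23380 = 6165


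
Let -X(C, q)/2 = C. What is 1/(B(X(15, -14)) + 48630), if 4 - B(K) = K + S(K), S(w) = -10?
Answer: 1/48674 ≈ 2.0545e-5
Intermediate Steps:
X(C, q) = -2*C
B(K) = 14 - K (B(K) = 4 - (K - 10) = 4 - (-10 + K) = 4 + (10 - K) = 14 - K)
1/(B(X(15, -14)) + 48630) = 1/((14 - (-2)*15) + 48630) = 1/((14 - 1*(-30)) + 48630) = 1/((14 + 30) + 48630) = 1/(44 + 48630) = 1/48674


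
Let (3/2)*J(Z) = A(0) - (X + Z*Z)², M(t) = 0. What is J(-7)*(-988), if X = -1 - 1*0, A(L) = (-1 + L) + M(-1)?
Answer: 4554680/3 ≈ 1.5182e+6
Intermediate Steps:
A(L) = -1 + L (A(L) = (-1 + L) + 0 = -1 + L)
X = -1 (X = -1 + 0 = -1)
J(Z) = -⅔ - 2*(-1 + Z²)²/3 (J(Z) = 2*((-1 + 0) - (-1 + Z*Z)²)/3 = 2*(-1 - (-1 + Z²)²)/3 = -⅔ - 2*(-1 + Z²)²/3)
J(-7)*(-988) = (-⅔ - 2*(-1 + (-7)²)²/3)*(-988) = (-⅔ - 2*(-1 + 49)²/3)*(-988) = (-⅔ - ⅔*48²)*(-988) = (-⅔ - ⅔*2304)*(-988) = (-⅔ - 1536)*(-988) = -4610/3*(-988) = 4554680/3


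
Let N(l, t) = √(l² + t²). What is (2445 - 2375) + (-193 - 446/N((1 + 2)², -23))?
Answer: -123 - 223*√610/305 ≈ -141.06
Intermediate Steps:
(2445 - 2375) + (-193 - 446/N((1 + 2)², -23)) = (2445 - 2375) + (-193 - 446/(√(((1 + 2)²)² + (-23)²))) = 70 + (-193 - 446/(√((3²)² + 529))) = 70 + (-193 - 446/(√(9² + 529))) = 70 + (-193 - 446/(√(81 + 529))) = 70 + (-193 - 446/(√610)) = 70 + (-193 - 446*√610/610) = 70 + (-193 - 223*√610/305) = -123 - 223*√610/305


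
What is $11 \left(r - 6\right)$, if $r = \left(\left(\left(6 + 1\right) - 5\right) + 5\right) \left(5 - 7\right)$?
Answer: $-220$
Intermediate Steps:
$r = -14$ ($r = \left(\left(7 - 5\right) + 5\right) \left(-2\right) = \left(2 + 5\right) \left(-2\right) = 7 \left(-2\right) = -14$)
$11 \left(r - 6\right) = 11 \left(-14 - 6\right) = 11 \left(-20\right) = -220$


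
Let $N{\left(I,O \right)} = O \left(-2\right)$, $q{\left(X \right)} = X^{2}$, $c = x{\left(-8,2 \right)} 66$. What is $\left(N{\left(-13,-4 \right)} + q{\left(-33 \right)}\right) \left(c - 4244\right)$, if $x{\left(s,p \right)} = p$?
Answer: $-4510864$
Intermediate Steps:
$c = 132$ ($c = 2 \cdot 66 = 132$)
$N{\left(I,O \right)} = - 2 O$
$\left(N{\left(-13,-4 \right)} + q{\left(-33 \right)}\right) \left(c - 4244\right) = \left(\left(-2\right) \left(-4\right) + \left(-33\right)^{2}\right) \left(132 - 4244\right) = \left(8 + 1089\right) \left(-4112\right) = 1097 \left(-4112\right) = -4510864$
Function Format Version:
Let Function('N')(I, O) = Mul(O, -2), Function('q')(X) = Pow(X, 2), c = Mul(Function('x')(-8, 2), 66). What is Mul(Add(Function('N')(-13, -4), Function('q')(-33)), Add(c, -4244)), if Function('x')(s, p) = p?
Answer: -4510864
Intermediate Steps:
c = 132 (c = Mul(2, 66) = 132)
Function('N')(I, O) = Mul(-2, O)
Mul(Add(Function('N')(-13, -4), Function('q')(-33)), Add(c, -4244)) = Mul(Add(Mul(-2, -4), Pow(-33, 2)), Add(132, -4244)) = Mul(Add(8, 1089), -4112) = Mul(1097, -4112) = -4510864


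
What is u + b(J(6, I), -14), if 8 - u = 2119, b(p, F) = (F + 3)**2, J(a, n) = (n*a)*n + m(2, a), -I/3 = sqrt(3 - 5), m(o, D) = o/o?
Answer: -1990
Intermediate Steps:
m(o, D) = 1
I = -3*I*sqrt(2) (I = -3*sqrt(3 - 5) = -3*I*sqrt(2) ≈ -4.2426*I)
J(a, n) = 1 + a*n**2 (J(a, n) = (n*a)*n + 1 = (a*n)*n + 1 = a*n**2 + 1 = 1 + a*n**2)
b(p, F) = (3 + F)**2
u = -2111 (u = 8 - 1*2119 = 8 - 2119 = -2111)
u + b(J(6, I), -14) = -2111 + (3 - 14)**2 = -2111 + (-11)**2 = -2111 + 121 = -1990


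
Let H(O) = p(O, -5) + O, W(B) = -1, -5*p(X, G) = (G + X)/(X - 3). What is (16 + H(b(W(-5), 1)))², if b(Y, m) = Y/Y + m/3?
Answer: 1605289/5625 ≈ 285.38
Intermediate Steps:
p(X, G) = -(G + X)/(5*(-3 + X)) (p(X, G) = -(G + X)/(5*(X - 3)) = -(G + X)/(5*(-3 + X)))
b(Y, m) = 1 + m/3 (b(Y, m) = 1 + m*(⅓) = 1 + m/3)
H(O) = O + (5 - O)/(5*(-3 + O)) (H(O) = (-1*(-5) - O)/(5*(-3 + O)) + O = (5 - O)/(5*(-3 + O)) + O = O + (5 - O)/(5*(-3 + O)))
(16 + H(b(W(-5), 1)))² = (16 + (1 - (1 + (⅓)*1)/5 + (1 + (⅓)*1)*(-3 + (1 + (⅓)*1)))/(-3 + (1 + (⅓)*1)))² = (16 + (1 - (1 + ⅓)/5 + (1 + ⅓)*(-3 + (1 + ⅓)))/(-3 + (1 + ⅓)))² = (16 + (1 - ⅕*4/3 + 4*(-3 + 4/3)/3)/(-3 + 4/3))² = (16 + (1 - 4/15 + (4/3)*(-5/3))/(-5/3))² = (16 - 3*(1 - 4/15 - 20/9)/5)² = (16 - ⅗*(-67/45))² = (16 + 67/75)² = (1267/75)² = 1605289/5625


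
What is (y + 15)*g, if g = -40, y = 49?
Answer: -2560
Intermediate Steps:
(y + 15)*g = (49 + 15)*(-40) = 64*(-40) = -2560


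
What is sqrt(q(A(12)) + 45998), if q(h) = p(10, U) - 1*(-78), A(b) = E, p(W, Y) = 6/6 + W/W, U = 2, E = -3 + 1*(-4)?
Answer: sqrt(46078) ≈ 214.66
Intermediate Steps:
E = -7 (E = -3 - 4 = -7)
p(W, Y) = 2 (p(W, Y) = 6*(1/6) + 1 = 1 + 1 = 2)
A(b) = -7
q(h) = 80 (q(h) = 2 - 1*(-78) = 2 + 78 = 80)
sqrt(q(A(12)) + 45998) = sqrt(80 + 45998) = sqrt(46078)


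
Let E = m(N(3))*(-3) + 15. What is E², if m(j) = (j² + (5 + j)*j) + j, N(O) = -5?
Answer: 2025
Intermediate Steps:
m(j) = j + j² + j*(5 + j) (m(j) = (j² + j*(5 + j)) + j = j + j² + j*(5 + j))
E = -45 (E = (2*(-5)*(3 - 5))*(-3) + 15 = (2*(-5)*(-2))*(-3) + 15 = 20*(-3) + 15 = -60 + 15 = -45)
E² = (-45)² = 2025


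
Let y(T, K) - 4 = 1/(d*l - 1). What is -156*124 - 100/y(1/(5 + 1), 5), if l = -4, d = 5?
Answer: -1607652/83 ≈ -19369.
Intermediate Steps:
y(T, K) = 83/21 (y(T, K) = 4 + 1/(5*(-4) - 1) = 4 + 1/(-20 - 1) = 4 + 1/(-21) = 4 - 1/21 = 83/21)
-156*124 - 100/y(1/(5 + 1), 5) = -156*124 - 100/83/21 = -19344 - 100*21/83 = -19344 - 2100/83 = -1607652/83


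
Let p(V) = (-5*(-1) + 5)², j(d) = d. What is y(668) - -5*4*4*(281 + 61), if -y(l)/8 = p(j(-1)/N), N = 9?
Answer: 26560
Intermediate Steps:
p(V) = 100 (p(V) = (5 + 5)² = 10² = 100)
y(l) = -800 (y(l) = -8*100 = -800)
y(668) - -5*4*4*(281 + 61) = -800 - -5*4*4*(281 + 61) = -800 - (-20*4)*342 = -800 - (-80)*342 = -800 - 1*(-27360) = -800 + 27360 = 26560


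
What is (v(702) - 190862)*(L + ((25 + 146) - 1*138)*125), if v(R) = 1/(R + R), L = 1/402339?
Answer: -111184096312467218/141220989 ≈ -7.8731e+8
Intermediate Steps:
L = 1/402339 ≈ 2.4855e-6
v(R) = 1/(2*R)
(v(702) - 190862)*(L + ((25 + 146) - 1*138)*125) = ((1/2)/702 - 190862)*(1/402339 + ((25 + 146) - 1*138)*125) = ((1/2)*(1/702) - 190862)*(1/402339 + (171 - 138)*125) = (1/1404 - 190862)*(1/402339 + 33*125) = -267970247*(1/402339 + 4125)/1404 = -267970247/1404*1659648376/402339 = -111184096312467218/141220989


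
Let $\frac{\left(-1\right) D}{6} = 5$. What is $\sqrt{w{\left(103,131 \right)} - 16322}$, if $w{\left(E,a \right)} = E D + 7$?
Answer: $i \sqrt{19405} \approx 139.3 i$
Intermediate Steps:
$D = -30$ ($D = \left(-6\right) 5 = -30$)
$w{\left(E,a \right)} = 7 - 30 E$ ($w{\left(E,a \right)} = E \left(-30\right) + 7 = - 30 E + 7 = 7 - 30 E$)
$\sqrt{w{\left(103,131 \right)} - 16322} = \sqrt{\left(7 - 3090\right) - 16322} = \sqrt{-3083 - 16322} = \sqrt{-19405} = i \sqrt{19405}$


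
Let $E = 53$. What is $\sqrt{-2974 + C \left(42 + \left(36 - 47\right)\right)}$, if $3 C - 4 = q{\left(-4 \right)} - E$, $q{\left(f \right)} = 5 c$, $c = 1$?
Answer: $\frac{i \sqrt{30858}}{3} \approx 58.555 i$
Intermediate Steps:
$q{\left(f \right)} = 5$ ($q{\left(f \right)} = 5 \cdot 1 = 5$)
$C = - \frac{44}{3}$ ($C = \frac{4}{3} + \frac{5 - 53}{3} = \frac{4}{3} + \frac{1}{3} \left(-48\right) = \frac{4}{3} - 16 = - \frac{44}{3} \approx -14.667$)
$\sqrt{-2974 + C \left(42 + \left(36 - 47\right)\right)} = \sqrt{-2974 - \frac{44 \left(42 + \left(36 - 47\right)\right)}{3}} = \sqrt{-2974 - \frac{44 \left(42 - 11\right)}{3}} = \sqrt{-2974 - \frac{1364}{3}} = \sqrt{- \frac{10286}{3}} = \frac{i \sqrt{30858}}{3}$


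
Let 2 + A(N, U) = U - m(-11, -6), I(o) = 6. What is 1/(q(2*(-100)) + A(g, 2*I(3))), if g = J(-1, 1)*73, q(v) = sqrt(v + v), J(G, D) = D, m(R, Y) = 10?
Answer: -I/20 ≈ -0.05*I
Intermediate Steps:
q(v) = sqrt(2)*sqrt(v) (q(v) = sqrt(2*v) = sqrt(2)*sqrt(v))
g = 73 (g = 1*73 = 73)
A(N, U) = -12 + U (A(N, U) = -2 + (U - 1*10) = -2 + (U - 10) = -2 + (-10 + U) = -12 + U)
1/(q(2*(-100)) + A(g, 2*I(3))) = 1/(sqrt(2)*sqrt(2*(-100)) + (-12 + 2*6)) = 1/(sqrt(2)*sqrt(-200) + (-12 + 12)) = 1/(sqrt(2)*(10*I*sqrt(2)) + 0) = 1/(20*I + 0) = 1/(20*I) = -I/20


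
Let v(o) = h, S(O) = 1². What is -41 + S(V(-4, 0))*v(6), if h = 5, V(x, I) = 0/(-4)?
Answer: -36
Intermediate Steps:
V(x, I) = 0 (V(x, I) = 0*(-¼) = 0)
S(O) = 1
v(o) = 5
-41 + S(V(-4, 0))*v(6) = -41 + 1*5 = -41 + 5 = -36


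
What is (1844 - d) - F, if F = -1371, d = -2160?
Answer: 5375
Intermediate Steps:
(1844 - d) - F = (1844 - 1*(-2160)) - 1*(-1371) = (1844 + 2160) + 1371 = 4004 + 1371 = 5375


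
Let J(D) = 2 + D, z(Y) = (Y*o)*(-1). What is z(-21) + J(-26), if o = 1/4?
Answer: -75/4 ≈ -18.750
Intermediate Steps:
o = 1/4 ≈ 0.25000
z(Y) = -Y/4 (z(Y) = (Y*(1/4))*(-1) = (Y/4)*(-1) = -Y/4)
z(-21) + J(-26) = -1/4*(-21) + (2 - 26) = 21/4 - 24 = -75/4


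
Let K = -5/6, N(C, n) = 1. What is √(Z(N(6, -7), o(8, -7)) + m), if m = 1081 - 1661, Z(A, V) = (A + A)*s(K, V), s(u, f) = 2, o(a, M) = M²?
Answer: 24*I ≈ 24.0*I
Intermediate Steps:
K = -⅚ (K = -5*⅙ = -⅚ ≈ -0.83333)
Z(A, V) = 4*A (Z(A, V) = (A + A)*2 = (2*A)*2 = 4*A)
m = -580
√(Z(N(6, -7), o(8, -7)) + m) = √(4*1 - 580) = √(4 - 580) = √(-576) = 24*I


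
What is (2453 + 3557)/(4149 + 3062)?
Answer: 6010/7211 ≈ 0.83345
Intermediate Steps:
(2453 + 3557)/(4149 + 3062) = 6010/7211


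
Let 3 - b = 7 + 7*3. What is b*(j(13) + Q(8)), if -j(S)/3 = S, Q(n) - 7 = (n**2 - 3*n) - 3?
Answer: -125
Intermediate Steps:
Q(n) = 4 + n**2 - 3*n (Q(n) = 7 + ((n**2 - 3*n) - 3) = 7 + (-3 + n**2 - 3*n) = 4 + n**2 - 3*n)
j(S) = -3*S
b = -25 (b = 3 - (7 + 7*3) = 3 - (7 + 21) = 3 - 1*28 = 3 - 28 = -25)
b*(j(13) + Q(8)) = -25*(-3*13 + (4 + 8**2 - 3*8)) = -25*(-39 + (4 + 64 - 24)) = -25*(-39 + 44) = -25*5 = -125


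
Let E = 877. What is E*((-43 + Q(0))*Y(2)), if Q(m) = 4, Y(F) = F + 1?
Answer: -102609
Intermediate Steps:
Y(F) = 1 + F
E*((-43 + Q(0))*Y(2)) = 877*((-43 + 4)*(1 + 2)) = 877*(-39*3) = 877*(-117) = -102609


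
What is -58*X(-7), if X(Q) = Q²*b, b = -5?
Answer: 14210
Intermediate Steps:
X(Q) = -5*Q² (X(Q) = Q²*(-5) = -5*Q²)
-58*X(-7) = -(-290)*(-7)² = -(-290)*49 = -58*(-245) = 14210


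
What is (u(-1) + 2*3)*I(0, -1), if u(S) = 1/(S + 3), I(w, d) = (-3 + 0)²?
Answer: 117/2 ≈ 58.500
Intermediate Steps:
I(w, d) = 9 (I(w, d) = (-3)² = 9)
u(S) = 1/(3 + S)
(u(-1) + 2*3)*I(0, -1) = (1/(3 - 1) + 2*3)*9 = (1/2 + 6)*9 = (½ + 6)*9 = (13/2)*9 = 117/2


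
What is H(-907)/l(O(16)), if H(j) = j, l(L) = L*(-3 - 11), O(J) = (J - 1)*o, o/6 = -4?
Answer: -907/5040 ≈ -0.17996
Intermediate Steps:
o = -24 (o = 6*(-4) = -24)
O(J) = 24 - 24*J (O(J) = (J - 1)*(-24) = (-1 + J)*(-24) = 24 - 24*J)
l(L) = -14*L (l(L) = L*(-14) = -14*L)
H(-907)/l(O(16)) = -907*(-1/(14*(24 - 24*16))) = -907*(-1/(14*(24 - 384))) = -907/((-14*(-360))) = -907/5040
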